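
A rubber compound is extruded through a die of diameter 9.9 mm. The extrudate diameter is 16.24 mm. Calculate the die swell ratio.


Die swell ratio = D_extrudate / D_die
= 16.24 / 9.9
= 1.64

Die swell = 1.64


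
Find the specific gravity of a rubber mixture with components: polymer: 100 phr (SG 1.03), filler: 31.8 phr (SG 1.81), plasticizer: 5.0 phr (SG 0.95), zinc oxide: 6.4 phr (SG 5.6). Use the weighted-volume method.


Sum of weights = 143.2
Volume contributions:
  polymer: 100/1.03 = 97.0874
  filler: 31.8/1.81 = 17.5691
  plasticizer: 5.0/0.95 = 5.2632
  zinc oxide: 6.4/5.6 = 1.1429
Sum of volumes = 121.0625
SG = 143.2 / 121.0625 = 1.183

SG = 1.183


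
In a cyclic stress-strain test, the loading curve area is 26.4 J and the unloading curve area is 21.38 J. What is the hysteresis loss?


Hysteresis loss = loading - unloading
= 26.4 - 21.38
= 5.02 J

5.02 J


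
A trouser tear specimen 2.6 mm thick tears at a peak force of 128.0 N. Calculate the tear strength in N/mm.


Tear strength = force / thickness
= 128.0 / 2.6
= 49.23 N/mm

49.23 N/mm


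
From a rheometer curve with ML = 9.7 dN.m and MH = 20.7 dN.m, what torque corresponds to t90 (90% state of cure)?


M90 = ML + 0.9 * (MH - ML)
M90 = 9.7 + 0.9 * (20.7 - 9.7)
M90 = 9.7 + 0.9 * 11.0
M90 = 19.6 dN.m

19.6 dN.m


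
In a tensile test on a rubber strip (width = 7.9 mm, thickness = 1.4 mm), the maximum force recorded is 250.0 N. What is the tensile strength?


Area = width * thickness = 7.9 * 1.4 = 11.06 mm^2
TS = force / area = 250.0 / 11.06 = 22.6 MPa

22.6 MPa


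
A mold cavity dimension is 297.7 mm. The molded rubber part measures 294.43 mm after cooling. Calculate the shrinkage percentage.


Shrinkage = (mold - part) / mold * 100
= (297.7 - 294.43) / 297.7 * 100
= 3.27 / 297.7 * 100
= 1.1%

1.1%


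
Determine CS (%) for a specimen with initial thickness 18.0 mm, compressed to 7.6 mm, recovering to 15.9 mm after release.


CS = (t0 - recovered) / (t0 - ts) * 100
= (18.0 - 15.9) / (18.0 - 7.6) * 100
= 2.1 / 10.4 * 100
= 20.2%

20.2%


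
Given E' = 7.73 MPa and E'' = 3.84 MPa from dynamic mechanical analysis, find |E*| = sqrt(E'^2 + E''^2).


|E*| = sqrt(E'^2 + E''^2)
= sqrt(7.73^2 + 3.84^2)
= sqrt(59.7529 + 14.7456)
= 8.631 MPa

8.631 MPa


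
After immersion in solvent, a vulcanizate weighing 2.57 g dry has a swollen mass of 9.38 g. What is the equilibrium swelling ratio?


Q = W_swollen / W_dry
Q = 9.38 / 2.57
Q = 3.65

Q = 3.65


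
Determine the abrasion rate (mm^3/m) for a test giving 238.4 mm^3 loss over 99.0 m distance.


Rate = volume_loss / distance
= 238.4 / 99.0
= 2.408 mm^3/m

2.408 mm^3/m


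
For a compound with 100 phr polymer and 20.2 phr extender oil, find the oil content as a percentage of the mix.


Oil % = oil / (100 + oil) * 100
= 20.2 / (100 + 20.2) * 100
= 20.2 / 120.2 * 100
= 16.81%

16.81%


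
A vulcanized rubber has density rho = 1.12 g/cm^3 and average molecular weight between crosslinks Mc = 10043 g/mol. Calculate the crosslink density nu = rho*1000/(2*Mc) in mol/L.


nu = rho * 1000 / (2 * Mc)
nu = 1.12 * 1000 / (2 * 10043)
nu = 1120.0 / 20086
nu = 0.0558 mol/L

0.0558 mol/L


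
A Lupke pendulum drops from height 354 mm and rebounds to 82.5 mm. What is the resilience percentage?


Resilience = h_rebound / h_drop * 100
= 82.5 / 354 * 100
= 23.3%

23.3%


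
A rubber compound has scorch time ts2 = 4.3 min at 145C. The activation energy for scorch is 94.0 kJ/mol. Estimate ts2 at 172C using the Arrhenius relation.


Convert temperatures: T1 = 145 + 273.15 = 418.15 K, T2 = 172 + 273.15 = 445.15 K
ts2_new = 4.3 * exp(94000 / 8.314 * (1/445.15 - 1/418.15))
1/T2 - 1/T1 = -1.4505e-04
ts2_new = 0.83 min

0.83 min


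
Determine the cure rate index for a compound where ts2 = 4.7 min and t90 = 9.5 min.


CRI = 100 / (t90 - ts2)
= 100 / (9.5 - 4.7)
= 100 / 4.8
= 20.83 min^-1

20.83 min^-1


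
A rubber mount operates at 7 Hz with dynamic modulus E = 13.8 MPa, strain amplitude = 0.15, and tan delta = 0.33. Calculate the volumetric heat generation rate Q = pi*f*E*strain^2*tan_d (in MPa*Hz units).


Q = pi * f * E * strain^2 * tan_d
= pi * 7 * 13.8 * 0.15^2 * 0.33
= pi * 7 * 13.8 * 0.0225 * 0.33
= 2.2533

Q = 2.2533


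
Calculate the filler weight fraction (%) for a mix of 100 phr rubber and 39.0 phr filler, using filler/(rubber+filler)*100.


Filler % = filler / (rubber + filler) * 100
= 39.0 / (100 + 39.0) * 100
= 39.0 / 139.0 * 100
= 28.06%

28.06%


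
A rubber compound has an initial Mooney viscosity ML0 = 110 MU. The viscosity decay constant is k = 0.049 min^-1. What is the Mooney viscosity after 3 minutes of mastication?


ML = ML0 * exp(-k * t)
ML = 110 * exp(-0.049 * 3)
ML = 110 * 0.8633
ML = 94.96 MU

94.96 MU


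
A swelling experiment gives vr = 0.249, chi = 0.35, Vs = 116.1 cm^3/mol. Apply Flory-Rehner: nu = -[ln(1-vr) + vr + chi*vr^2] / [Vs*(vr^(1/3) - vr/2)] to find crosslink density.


ln(1 - vr) = ln(1 - 0.249) = -0.2863
Numerator = -((-0.2863) + 0.249 + 0.35 * 0.249^2) = 0.0156
Denominator = 116.1 * (0.249^(1/3) - 0.249/2) = 58.5863
nu = 0.0156 / 58.5863 = 2.6711e-04 mol/cm^3

2.6711e-04 mol/cm^3


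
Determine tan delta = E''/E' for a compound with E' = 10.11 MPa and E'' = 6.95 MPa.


tan delta = E'' / E'
= 6.95 / 10.11
= 0.6874

tan delta = 0.6874


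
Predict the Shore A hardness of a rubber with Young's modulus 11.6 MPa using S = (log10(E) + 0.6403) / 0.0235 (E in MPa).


log10(E) = 0.0235*S - 0.6403  =>  S = (log10(E) + 0.6403) / 0.0235
log10(11.6) = 1.064458
S = (1.064458 + 0.6403) / 0.0235 = 1.704758 / 0.0235
S = 72.5

Shore A = 72.5


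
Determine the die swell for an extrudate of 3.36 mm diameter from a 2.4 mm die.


Die swell ratio = D_extrudate / D_die
= 3.36 / 2.4
= 1.4

Die swell = 1.4


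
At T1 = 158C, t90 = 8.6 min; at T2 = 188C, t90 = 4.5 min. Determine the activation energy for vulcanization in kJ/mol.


T1 = 431.15 K, T2 = 461.15 K
1/T1 - 1/T2 = 1.5089e-04
ln(t1/t2) = ln(8.6/4.5) = 0.6477
Ea = 8.314 * 0.6477 / 1.5089e-04 = 35688.0713 J/mol
Ea = 35.69 kJ/mol

35.69 kJ/mol


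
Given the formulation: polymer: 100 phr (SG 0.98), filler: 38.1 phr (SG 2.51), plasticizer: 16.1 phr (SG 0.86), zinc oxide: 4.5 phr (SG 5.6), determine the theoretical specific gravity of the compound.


Sum of weights = 158.7
Volume contributions:
  polymer: 100/0.98 = 102.0408
  filler: 38.1/2.51 = 15.1793
  plasticizer: 16.1/0.86 = 18.7209
  zinc oxide: 4.5/5.6 = 0.8036
Sum of volumes = 136.7446
SG = 158.7 / 136.7446 = 1.161

SG = 1.161


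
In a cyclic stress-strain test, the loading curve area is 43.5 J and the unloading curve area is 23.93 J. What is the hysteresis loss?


Hysteresis loss = loading - unloading
= 43.5 - 23.93
= 19.57 J

19.57 J


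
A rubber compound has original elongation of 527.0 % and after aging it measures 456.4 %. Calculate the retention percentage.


Retention = aged / original * 100
= 456.4 / 527.0 * 100
= 86.6%

86.6%


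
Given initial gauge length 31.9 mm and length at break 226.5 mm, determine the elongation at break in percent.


Elongation = (Lf - L0) / L0 * 100
= (226.5 - 31.9) / 31.9 * 100
= 194.6 / 31.9 * 100
= 610.0%

610.0%


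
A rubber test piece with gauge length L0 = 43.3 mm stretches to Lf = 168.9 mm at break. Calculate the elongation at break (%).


Elongation = (Lf - L0) / L0 * 100
= (168.9 - 43.3) / 43.3 * 100
= 125.6 / 43.3 * 100
= 290.1%

290.1%


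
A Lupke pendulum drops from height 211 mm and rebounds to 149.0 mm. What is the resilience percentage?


Resilience = h_rebound / h_drop * 100
= 149.0 / 211 * 100
= 70.6%

70.6%


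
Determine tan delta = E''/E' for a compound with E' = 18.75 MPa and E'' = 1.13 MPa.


tan delta = E'' / E'
= 1.13 / 18.75
= 0.0603

tan delta = 0.0603


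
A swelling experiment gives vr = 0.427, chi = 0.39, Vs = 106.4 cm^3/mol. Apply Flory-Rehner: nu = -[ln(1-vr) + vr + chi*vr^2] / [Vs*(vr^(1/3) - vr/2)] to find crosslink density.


ln(1 - vr) = ln(1 - 0.427) = -0.5569
Numerator = -((-0.5569) + 0.427 + 0.39 * 0.427^2) = 0.0588
Denominator = 106.4 * (0.427^(1/3) - 0.427/2) = 57.4054
nu = 0.0588 / 57.4054 = 0.0010 mol/cm^3

0.0010 mol/cm^3


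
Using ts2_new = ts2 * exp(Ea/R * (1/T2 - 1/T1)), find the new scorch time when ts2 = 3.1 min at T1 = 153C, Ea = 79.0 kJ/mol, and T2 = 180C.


Convert temperatures: T1 = 153 + 273.15 = 426.15 K, T2 = 180 + 273.15 = 453.15 K
ts2_new = 3.1 * exp(79000 / 8.314 * (1/453.15 - 1/426.15))
1/T2 - 1/T1 = -1.3982e-04
ts2_new = 0.82 min

0.82 min


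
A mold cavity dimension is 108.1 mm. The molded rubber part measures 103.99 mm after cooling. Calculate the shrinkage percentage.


Shrinkage = (mold - part) / mold * 100
= (108.1 - 103.99) / 108.1 * 100
= 4.11 / 108.1 * 100
= 3.8%

3.8%


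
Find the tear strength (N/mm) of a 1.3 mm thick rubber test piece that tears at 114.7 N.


Tear strength = force / thickness
= 114.7 / 1.3
= 88.23 N/mm

88.23 N/mm


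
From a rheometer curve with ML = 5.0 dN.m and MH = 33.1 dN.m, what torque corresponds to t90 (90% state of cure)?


M90 = ML + 0.9 * (MH - ML)
M90 = 5.0 + 0.9 * (33.1 - 5.0)
M90 = 5.0 + 0.9 * 28.1
M90 = 30.29 dN.m

30.29 dN.m


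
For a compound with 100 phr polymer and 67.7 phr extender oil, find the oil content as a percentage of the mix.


Oil % = oil / (100 + oil) * 100
= 67.7 / (100 + 67.7) * 100
= 67.7 / 167.7 * 100
= 40.37%

40.37%


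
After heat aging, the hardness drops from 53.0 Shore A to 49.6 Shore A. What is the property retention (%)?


Retention = aged / original * 100
= 49.6 / 53.0 * 100
= 93.6%

93.6%


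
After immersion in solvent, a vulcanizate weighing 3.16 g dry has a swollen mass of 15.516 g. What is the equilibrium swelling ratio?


Q = W_swollen / W_dry
Q = 15.516 / 3.16
Q = 4.91

Q = 4.91


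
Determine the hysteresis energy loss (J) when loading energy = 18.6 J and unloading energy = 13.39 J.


Hysteresis loss = loading - unloading
= 18.6 - 13.39
= 5.21 J

5.21 J


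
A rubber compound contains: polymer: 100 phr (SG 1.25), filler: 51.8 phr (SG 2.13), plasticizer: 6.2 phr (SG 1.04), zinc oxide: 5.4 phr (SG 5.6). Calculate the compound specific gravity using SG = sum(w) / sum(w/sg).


Sum of weights = 163.4
Volume contributions:
  polymer: 100/1.25 = 80.0000
  filler: 51.8/2.13 = 24.3192
  plasticizer: 6.2/1.04 = 5.9615
  zinc oxide: 5.4/5.6 = 0.9643
Sum of volumes = 111.2451
SG = 163.4 / 111.2451 = 1.469

SG = 1.469


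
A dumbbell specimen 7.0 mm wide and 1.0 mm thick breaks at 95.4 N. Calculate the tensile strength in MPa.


Area = width * thickness = 7.0 * 1.0 = 7.0 mm^2
TS = force / area = 95.4 / 7.0 = 13.63 MPa

13.63 MPa


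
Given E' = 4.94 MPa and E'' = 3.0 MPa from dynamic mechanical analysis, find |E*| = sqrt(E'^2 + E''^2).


|E*| = sqrt(E'^2 + E''^2)
= sqrt(4.94^2 + 3.0^2)
= sqrt(24.4036 + 9.0000)
= 5.78 MPa

5.78 MPa


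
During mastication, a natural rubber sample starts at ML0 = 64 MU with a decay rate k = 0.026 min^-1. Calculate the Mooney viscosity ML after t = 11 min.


ML = ML0 * exp(-k * t)
ML = 64 * exp(-0.026 * 11)
ML = 64 * 0.7513
ML = 48.08 MU

48.08 MU


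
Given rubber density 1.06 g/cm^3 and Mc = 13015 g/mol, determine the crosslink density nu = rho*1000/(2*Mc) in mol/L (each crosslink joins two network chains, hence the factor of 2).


nu = rho * 1000 / (2 * Mc)
nu = 1.06 * 1000 / (2 * 13015)
nu = 1060.0 / 26030
nu = 0.0407 mol/L

0.0407 mol/L


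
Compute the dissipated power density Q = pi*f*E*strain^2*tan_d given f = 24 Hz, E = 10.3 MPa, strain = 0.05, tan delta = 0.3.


Q = pi * f * E * strain^2 * tan_d
= pi * 24 * 10.3 * 0.05^2 * 0.3
= pi * 24 * 10.3 * 0.0025 * 0.3
= 0.5825

Q = 0.5825


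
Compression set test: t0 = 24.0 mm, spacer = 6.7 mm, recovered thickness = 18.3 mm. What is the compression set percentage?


CS = (t0 - recovered) / (t0 - ts) * 100
= (24.0 - 18.3) / (24.0 - 6.7) * 100
= 5.7 / 17.3 * 100
= 32.9%

32.9%


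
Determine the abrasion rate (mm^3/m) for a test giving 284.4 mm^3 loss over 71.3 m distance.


Rate = volume_loss / distance
= 284.4 / 71.3
= 3.989 mm^3/m

3.989 mm^3/m


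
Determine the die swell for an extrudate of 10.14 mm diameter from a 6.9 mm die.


Die swell ratio = D_extrudate / D_die
= 10.14 / 6.9
= 1.47

Die swell = 1.47


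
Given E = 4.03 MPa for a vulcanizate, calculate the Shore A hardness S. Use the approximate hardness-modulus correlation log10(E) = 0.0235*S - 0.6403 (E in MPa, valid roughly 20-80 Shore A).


log10(E) = 0.0235*S - 0.6403  =>  S = (log10(E) + 0.6403) / 0.0235
log10(4.03) = 0.605305
S = (0.605305 + 0.6403) / 0.0235 = 1.245605 / 0.0235
S = 53.0

Shore A = 53.0


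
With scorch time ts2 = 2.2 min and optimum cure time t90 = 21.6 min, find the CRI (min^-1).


CRI = 100 / (t90 - ts2)
= 100 / (21.6 - 2.2)
= 100 / 19.4
= 5.15 min^-1

5.15 min^-1


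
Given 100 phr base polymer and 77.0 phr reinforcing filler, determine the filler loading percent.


Filler % = filler / (rubber + filler) * 100
= 77.0 / (100 + 77.0) * 100
= 77.0 / 177.0 * 100
= 43.5%

43.5%


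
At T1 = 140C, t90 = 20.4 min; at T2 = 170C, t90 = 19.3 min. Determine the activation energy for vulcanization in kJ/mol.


T1 = 413.15 K, T2 = 443.15 K
1/T1 - 1/T2 = 1.6386e-04
ln(t1/t2) = ln(20.4/19.3) = 0.0554
Ea = 8.314 * 0.0554 / 1.6386e-04 = 2812.4877 J/mol
Ea = 2.81 kJ/mol

2.81 kJ/mol


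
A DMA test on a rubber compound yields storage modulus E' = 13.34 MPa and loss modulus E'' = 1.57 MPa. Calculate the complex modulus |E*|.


|E*| = sqrt(E'^2 + E''^2)
= sqrt(13.34^2 + 1.57^2)
= sqrt(177.9556 + 2.4649)
= 13.432 MPa

13.432 MPa


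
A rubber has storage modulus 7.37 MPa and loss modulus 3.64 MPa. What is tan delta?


tan delta = E'' / E'
= 3.64 / 7.37
= 0.4939

tan delta = 0.4939


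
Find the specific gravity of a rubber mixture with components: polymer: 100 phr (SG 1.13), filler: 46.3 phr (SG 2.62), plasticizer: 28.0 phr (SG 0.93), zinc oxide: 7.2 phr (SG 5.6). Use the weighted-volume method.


Sum of weights = 181.5
Volume contributions:
  polymer: 100/1.13 = 88.4956
  filler: 46.3/2.62 = 17.6718
  plasticizer: 28.0/0.93 = 30.1075
  zinc oxide: 7.2/5.6 = 1.2857
Sum of volumes = 137.5606
SG = 181.5 / 137.5606 = 1.319

SG = 1.319


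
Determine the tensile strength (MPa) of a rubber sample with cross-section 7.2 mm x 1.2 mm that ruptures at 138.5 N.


Area = width * thickness = 7.2 * 1.2 = 8.64 mm^2
TS = force / area = 138.5 / 8.64 = 16.03 MPa

16.03 MPa


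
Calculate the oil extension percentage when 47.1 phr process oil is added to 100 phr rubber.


Oil % = oil / (100 + oil) * 100
= 47.1 / (100 + 47.1) * 100
= 47.1 / 147.1 * 100
= 32.02%

32.02%


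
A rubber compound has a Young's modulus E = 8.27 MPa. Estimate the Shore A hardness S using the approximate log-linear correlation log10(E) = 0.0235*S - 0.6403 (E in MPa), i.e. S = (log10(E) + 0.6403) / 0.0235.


log10(E) = 0.0235*S - 0.6403  =>  S = (log10(E) + 0.6403) / 0.0235
log10(8.27) = 0.917506
S = (0.917506 + 0.6403) / 0.0235 = 1.557806 / 0.0235
S = 66.3

Shore A = 66.3


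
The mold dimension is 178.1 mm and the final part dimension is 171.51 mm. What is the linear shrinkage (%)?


Shrinkage = (mold - part) / mold * 100
= (178.1 - 171.51) / 178.1 * 100
= 6.59 / 178.1 * 100
= 3.7%

3.7%


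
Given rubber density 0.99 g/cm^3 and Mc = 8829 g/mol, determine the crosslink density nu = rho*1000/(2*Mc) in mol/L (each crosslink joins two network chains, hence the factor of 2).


nu = rho * 1000 / (2 * Mc)
nu = 0.99 * 1000 / (2 * 8829)
nu = 990.0 / 17658
nu = 0.0561 mol/L

0.0561 mol/L


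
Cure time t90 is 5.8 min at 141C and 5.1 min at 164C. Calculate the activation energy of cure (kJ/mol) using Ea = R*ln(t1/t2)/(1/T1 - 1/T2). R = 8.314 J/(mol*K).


T1 = 414.15 K, T2 = 437.15 K
1/T1 - 1/T2 = 1.2704e-04
ln(t1/t2) = ln(5.8/5.1) = 0.1286
Ea = 8.314 * 0.1286 / 1.2704e-04 = 8417.2453 J/mol
Ea = 8.42 kJ/mol

8.42 kJ/mol


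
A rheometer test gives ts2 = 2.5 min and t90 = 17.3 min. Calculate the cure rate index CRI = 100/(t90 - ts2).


CRI = 100 / (t90 - ts2)
= 100 / (17.3 - 2.5)
= 100 / 14.8
= 6.76 min^-1

6.76 min^-1


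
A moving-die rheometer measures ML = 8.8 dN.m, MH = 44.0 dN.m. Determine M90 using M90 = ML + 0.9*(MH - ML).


M90 = ML + 0.9 * (MH - ML)
M90 = 8.8 + 0.9 * (44.0 - 8.8)
M90 = 8.8 + 0.9 * 35.2
M90 = 40.48 dN.m

40.48 dN.m


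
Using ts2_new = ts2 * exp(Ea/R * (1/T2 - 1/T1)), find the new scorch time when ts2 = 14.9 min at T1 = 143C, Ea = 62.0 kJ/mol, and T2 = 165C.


Convert temperatures: T1 = 143 + 273.15 = 416.15 K, T2 = 165 + 273.15 = 438.15 K
ts2_new = 14.9 * exp(62000 / 8.314 * (1/438.15 - 1/416.15))
1/T2 - 1/T1 = -1.2066e-04
ts2_new = 6.06 min

6.06 min


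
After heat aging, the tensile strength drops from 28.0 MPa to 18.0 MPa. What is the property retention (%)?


Retention = aged / original * 100
= 18.0 / 28.0 * 100
= 64.3%

64.3%


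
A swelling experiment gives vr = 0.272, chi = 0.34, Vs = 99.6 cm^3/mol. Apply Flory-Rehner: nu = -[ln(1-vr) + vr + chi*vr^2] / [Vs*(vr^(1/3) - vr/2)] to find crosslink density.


ln(1 - vr) = ln(1 - 0.272) = -0.3175
Numerator = -((-0.3175) + 0.272 + 0.34 * 0.272^2) = 0.0203
Denominator = 99.6 * (0.272^(1/3) - 0.272/2) = 50.9875
nu = 0.0203 / 50.9875 = 3.9813e-04 mol/cm^3

3.9813e-04 mol/cm^3


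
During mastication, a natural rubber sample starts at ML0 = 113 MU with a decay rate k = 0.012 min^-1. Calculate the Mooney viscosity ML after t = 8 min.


ML = ML0 * exp(-k * t)
ML = 113 * exp(-0.012 * 8)
ML = 113 * 0.9085
ML = 102.66 MU

102.66 MU


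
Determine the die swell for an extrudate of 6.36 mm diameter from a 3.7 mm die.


Die swell ratio = D_extrudate / D_die
= 6.36 / 3.7
= 1.719

Die swell = 1.719


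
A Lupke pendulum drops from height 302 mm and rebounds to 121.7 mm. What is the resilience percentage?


Resilience = h_rebound / h_drop * 100
= 121.7 / 302 * 100
= 40.3%

40.3%


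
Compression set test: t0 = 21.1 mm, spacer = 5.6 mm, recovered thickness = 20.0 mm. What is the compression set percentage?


CS = (t0 - recovered) / (t0 - ts) * 100
= (21.1 - 20.0) / (21.1 - 5.6) * 100
= 1.1 / 15.5 * 100
= 7.1%

7.1%


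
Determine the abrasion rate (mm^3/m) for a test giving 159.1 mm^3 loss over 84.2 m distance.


Rate = volume_loss / distance
= 159.1 / 84.2
= 1.89 mm^3/m

1.89 mm^3/m


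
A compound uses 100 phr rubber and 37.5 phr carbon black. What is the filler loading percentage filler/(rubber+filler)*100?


Filler % = filler / (rubber + filler) * 100
= 37.5 / (100 + 37.5) * 100
= 37.5 / 137.5 * 100
= 27.27%

27.27%


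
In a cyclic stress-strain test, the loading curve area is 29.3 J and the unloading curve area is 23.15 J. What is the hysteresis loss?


Hysteresis loss = loading - unloading
= 29.3 - 23.15
= 6.15 J

6.15 J


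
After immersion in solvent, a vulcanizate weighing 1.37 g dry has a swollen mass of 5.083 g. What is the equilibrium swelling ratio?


Q = W_swollen / W_dry
Q = 5.083 / 1.37
Q = 3.71

Q = 3.71


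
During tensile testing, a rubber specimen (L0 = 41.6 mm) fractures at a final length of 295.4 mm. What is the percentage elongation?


Elongation = (Lf - L0) / L0 * 100
= (295.4 - 41.6) / 41.6 * 100
= 253.8 / 41.6 * 100
= 610.1%

610.1%


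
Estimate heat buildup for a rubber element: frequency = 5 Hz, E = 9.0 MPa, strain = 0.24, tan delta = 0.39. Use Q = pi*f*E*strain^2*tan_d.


Q = pi * f * E * strain^2 * tan_d
= pi * 5 * 9.0 * 0.24^2 * 0.39
= pi * 5 * 9.0 * 0.0576 * 0.39
= 3.1758

Q = 3.1758


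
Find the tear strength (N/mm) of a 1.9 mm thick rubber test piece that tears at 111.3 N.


Tear strength = force / thickness
= 111.3 / 1.9
= 58.58 N/mm

58.58 N/mm


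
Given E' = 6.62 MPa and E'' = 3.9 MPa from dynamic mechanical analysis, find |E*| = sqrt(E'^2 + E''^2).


|E*| = sqrt(E'^2 + E''^2)
= sqrt(6.62^2 + 3.9^2)
= sqrt(43.8244 + 15.2100)
= 7.683 MPa

7.683 MPa


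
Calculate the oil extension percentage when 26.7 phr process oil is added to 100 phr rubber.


Oil % = oil / (100 + oil) * 100
= 26.7 / (100 + 26.7) * 100
= 26.7 / 126.7 * 100
= 21.07%

21.07%


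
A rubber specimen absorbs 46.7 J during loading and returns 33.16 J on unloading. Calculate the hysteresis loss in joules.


Hysteresis loss = loading - unloading
= 46.7 - 33.16
= 13.54 J

13.54 J


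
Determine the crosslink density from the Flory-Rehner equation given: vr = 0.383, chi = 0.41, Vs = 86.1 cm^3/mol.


ln(1 - vr) = ln(1 - 0.383) = -0.4829
Numerator = -((-0.4829) + 0.383 + 0.41 * 0.383^2) = 0.0397
Denominator = 86.1 * (0.383^(1/3) - 0.383/2) = 46.0391
nu = 0.0397 / 46.0391 = 8.6326e-04 mol/cm^3

8.6326e-04 mol/cm^3


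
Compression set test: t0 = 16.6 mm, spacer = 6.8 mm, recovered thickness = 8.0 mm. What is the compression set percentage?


CS = (t0 - recovered) / (t0 - ts) * 100
= (16.6 - 8.0) / (16.6 - 6.8) * 100
= 8.6 / 9.8 * 100
= 87.8%

87.8%


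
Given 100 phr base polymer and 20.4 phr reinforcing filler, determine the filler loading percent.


Filler % = filler / (rubber + filler) * 100
= 20.4 / (100 + 20.4) * 100
= 20.4 / 120.4 * 100
= 16.94%

16.94%


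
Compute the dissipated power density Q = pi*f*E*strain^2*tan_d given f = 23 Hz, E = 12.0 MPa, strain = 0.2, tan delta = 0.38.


Q = pi * f * E * strain^2 * tan_d
= pi * 23 * 12.0 * 0.2^2 * 0.38
= pi * 23 * 12.0 * 0.0400 * 0.38
= 13.1796

Q = 13.1796


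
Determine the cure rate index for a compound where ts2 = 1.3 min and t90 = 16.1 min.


CRI = 100 / (t90 - ts2)
= 100 / (16.1 - 1.3)
= 100 / 14.8
= 6.76 min^-1

6.76 min^-1


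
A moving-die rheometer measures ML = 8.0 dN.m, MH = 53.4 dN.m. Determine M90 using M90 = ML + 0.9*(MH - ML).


M90 = ML + 0.9 * (MH - ML)
M90 = 8.0 + 0.9 * (53.4 - 8.0)
M90 = 8.0 + 0.9 * 45.4
M90 = 48.86 dN.m

48.86 dN.m


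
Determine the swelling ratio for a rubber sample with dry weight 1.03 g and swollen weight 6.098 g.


Q = W_swollen / W_dry
Q = 6.098 / 1.03
Q = 5.92

Q = 5.92


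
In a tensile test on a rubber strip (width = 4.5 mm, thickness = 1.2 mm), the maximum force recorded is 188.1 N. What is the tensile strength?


Area = width * thickness = 4.5 * 1.2 = 5.4 mm^2
TS = force / area = 188.1 / 5.4 = 34.83 MPa

34.83 MPa


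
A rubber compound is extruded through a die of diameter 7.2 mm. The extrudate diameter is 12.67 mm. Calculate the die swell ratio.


Die swell ratio = D_extrudate / D_die
= 12.67 / 7.2
= 1.76

Die swell = 1.76


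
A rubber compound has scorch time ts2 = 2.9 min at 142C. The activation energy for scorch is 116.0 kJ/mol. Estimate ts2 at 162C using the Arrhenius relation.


Convert temperatures: T1 = 142 + 273.15 = 415.15 K, T2 = 162 + 273.15 = 435.15 K
ts2_new = 2.9 * exp(116000 / 8.314 * (1/435.15 - 1/415.15))
1/T2 - 1/T1 = -1.1071e-04
ts2_new = 0.62 min

0.62 min


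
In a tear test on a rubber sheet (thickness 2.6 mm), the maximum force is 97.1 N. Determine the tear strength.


Tear strength = force / thickness
= 97.1 / 2.6
= 37.35 N/mm

37.35 N/mm


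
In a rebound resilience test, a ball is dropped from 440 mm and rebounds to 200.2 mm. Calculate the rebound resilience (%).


Resilience = h_rebound / h_drop * 100
= 200.2 / 440 * 100
= 45.5%

45.5%


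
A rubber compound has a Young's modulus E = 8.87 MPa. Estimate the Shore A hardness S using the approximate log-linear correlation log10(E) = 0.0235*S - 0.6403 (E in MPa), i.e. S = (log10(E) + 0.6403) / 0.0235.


log10(E) = 0.0235*S - 0.6403  =>  S = (log10(E) + 0.6403) / 0.0235
log10(8.87) = 0.947924
S = (0.947924 + 0.6403) / 0.0235 = 1.588224 / 0.0235
S = 67.6

Shore A = 67.6


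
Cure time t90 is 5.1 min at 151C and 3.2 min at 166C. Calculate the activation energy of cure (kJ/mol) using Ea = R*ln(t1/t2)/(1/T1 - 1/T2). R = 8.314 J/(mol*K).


T1 = 424.15 K, T2 = 439.15 K
1/T1 - 1/T2 = 8.0530e-05
ln(t1/t2) = ln(5.1/3.2) = 0.4661
Ea = 8.314 * 0.4661 / 8.0530e-05 = 48119.4498 J/mol
Ea = 48.12 kJ/mol

48.12 kJ/mol


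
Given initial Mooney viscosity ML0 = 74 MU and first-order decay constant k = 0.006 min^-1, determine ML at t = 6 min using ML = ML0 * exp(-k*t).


ML = ML0 * exp(-k * t)
ML = 74 * exp(-0.006 * 6)
ML = 74 * 0.9646
ML = 71.38 MU

71.38 MU


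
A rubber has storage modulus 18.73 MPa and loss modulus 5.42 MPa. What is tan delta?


tan delta = E'' / E'
= 5.42 / 18.73
= 0.2894

tan delta = 0.2894


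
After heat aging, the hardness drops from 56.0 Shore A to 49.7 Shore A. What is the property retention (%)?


Retention = aged / original * 100
= 49.7 / 56.0 * 100
= 88.8%

88.8%


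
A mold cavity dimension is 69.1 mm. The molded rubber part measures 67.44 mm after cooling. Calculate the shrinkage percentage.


Shrinkage = (mold - part) / mold * 100
= (69.1 - 67.44) / 69.1 * 100
= 1.66 / 69.1 * 100
= 2.4%

2.4%


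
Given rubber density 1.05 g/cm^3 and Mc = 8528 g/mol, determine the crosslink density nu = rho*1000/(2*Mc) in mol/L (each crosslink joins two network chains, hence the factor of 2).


nu = rho * 1000 / (2 * Mc)
nu = 1.05 * 1000 / (2 * 8528)
nu = 1050.0 / 17056
nu = 0.0616 mol/L

0.0616 mol/L


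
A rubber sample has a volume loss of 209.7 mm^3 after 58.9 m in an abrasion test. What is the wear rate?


Rate = volume_loss / distance
= 209.7 / 58.9
= 3.56 mm^3/m

3.56 mm^3/m


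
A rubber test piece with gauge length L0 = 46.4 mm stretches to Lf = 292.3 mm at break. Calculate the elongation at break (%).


Elongation = (Lf - L0) / L0 * 100
= (292.3 - 46.4) / 46.4 * 100
= 245.9 / 46.4 * 100
= 530.0%

530.0%


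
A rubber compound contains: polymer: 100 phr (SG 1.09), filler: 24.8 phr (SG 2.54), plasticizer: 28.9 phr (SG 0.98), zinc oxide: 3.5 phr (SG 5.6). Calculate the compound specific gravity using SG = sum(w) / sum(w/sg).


Sum of weights = 157.2
Volume contributions:
  polymer: 100/1.09 = 91.7431
  filler: 24.8/2.54 = 9.7638
  plasticizer: 28.9/0.98 = 29.4898
  zinc oxide: 3.5/5.6 = 0.6250
Sum of volumes = 131.6217
SG = 157.2 / 131.6217 = 1.194

SG = 1.194


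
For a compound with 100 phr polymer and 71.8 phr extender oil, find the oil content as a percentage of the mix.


Oil % = oil / (100 + oil) * 100
= 71.8 / (100 + 71.8) * 100
= 71.8 / 171.8 * 100
= 41.79%

41.79%


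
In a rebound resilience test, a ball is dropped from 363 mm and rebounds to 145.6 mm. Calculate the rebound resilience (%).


Resilience = h_rebound / h_drop * 100
= 145.6 / 363 * 100
= 40.1%

40.1%


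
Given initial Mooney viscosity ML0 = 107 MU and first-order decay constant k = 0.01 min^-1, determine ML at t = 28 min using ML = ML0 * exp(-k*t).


ML = ML0 * exp(-k * t)
ML = 107 * exp(-0.01 * 28)
ML = 107 * 0.7558
ML = 80.87 MU

80.87 MU


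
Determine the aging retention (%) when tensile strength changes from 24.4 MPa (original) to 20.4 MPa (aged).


Retention = aged / original * 100
= 20.4 / 24.4 * 100
= 83.6%

83.6%


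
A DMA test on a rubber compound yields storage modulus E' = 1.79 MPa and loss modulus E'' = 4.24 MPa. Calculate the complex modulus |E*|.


|E*| = sqrt(E'^2 + E''^2)
= sqrt(1.79^2 + 4.24^2)
= sqrt(3.2041 + 17.9776)
= 4.602 MPa

4.602 MPa


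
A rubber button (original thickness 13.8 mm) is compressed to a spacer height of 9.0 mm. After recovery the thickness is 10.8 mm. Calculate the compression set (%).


CS = (t0 - recovered) / (t0 - ts) * 100
= (13.8 - 10.8) / (13.8 - 9.0) * 100
= 3.0 / 4.8 * 100
= 62.5%

62.5%


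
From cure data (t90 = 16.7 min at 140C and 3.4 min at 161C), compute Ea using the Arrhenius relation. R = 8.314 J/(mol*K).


T1 = 413.15 K, T2 = 434.15 K
1/T1 - 1/T2 = 1.1708e-04
ln(t1/t2) = ln(16.7/3.4) = 1.5916
Ea = 8.314 * 1.5916 / 1.1708e-04 = 113026.7660 J/mol
Ea = 113.03 kJ/mol

113.03 kJ/mol


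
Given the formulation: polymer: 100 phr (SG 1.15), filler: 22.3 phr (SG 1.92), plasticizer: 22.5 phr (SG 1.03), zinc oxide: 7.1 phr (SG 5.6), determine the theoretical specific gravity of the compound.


Sum of weights = 151.9
Volume contributions:
  polymer: 100/1.15 = 86.9565
  filler: 22.3/1.92 = 11.6146
  plasticizer: 22.5/1.03 = 21.8447
  zinc oxide: 7.1/5.6 = 1.2679
Sum of volumes = 121.6836
SG = 151.9 / 121.6836 = 1.248

SG = 1.248


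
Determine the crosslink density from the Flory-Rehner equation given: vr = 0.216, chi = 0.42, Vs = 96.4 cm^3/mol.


ln(1 - vr) = ln(1 - 0.216) = -0.2433
Numerator = -((-0.2433) + 0.216 + 0.42 * 0.216^2) = 0.0078
Denominator = 96.4 * (0.216^(1/3) - 0.216/2) = 47.4288
nu = 0.0078 / 47.4288 = 1.6342e-04 mol/cm^3

1.6342e-04 mol/cm^3


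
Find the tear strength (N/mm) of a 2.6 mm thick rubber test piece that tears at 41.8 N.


Tear strength = force / thickness
= 41.8 / 2.6
= 16.08 N/mm

16.08 N/mm


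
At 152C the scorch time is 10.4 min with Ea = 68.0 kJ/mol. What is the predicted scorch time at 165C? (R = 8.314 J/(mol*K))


Convert temperatures: T1 = 152 + 273.15 = 425.15 K, T2 = 165 + 273.15 = 438.15 K
ts2_new = 10.4 * exp(68000 / 8.314 * (1/438.15 - 1/425.15))
1/T2 - 1/T1 = -6.9788e-05
ts2_new = 5.88 min

5.88 min


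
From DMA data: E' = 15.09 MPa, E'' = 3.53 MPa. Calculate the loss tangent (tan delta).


tan delta = E'' / E'
= 3.53 / 15.09
= 0.2339

tan delta = 0.2339


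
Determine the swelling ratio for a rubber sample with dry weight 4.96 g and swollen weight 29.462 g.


Q = W_swollen / W_dry
Q = 29.462 / 4.96
Q = 5.94

Q = 5.94


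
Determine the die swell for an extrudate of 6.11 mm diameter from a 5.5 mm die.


Die swell ratio = D_extrudate / D_die
= 6.11 / 5.5
= 1.111

Die swell = 1.111


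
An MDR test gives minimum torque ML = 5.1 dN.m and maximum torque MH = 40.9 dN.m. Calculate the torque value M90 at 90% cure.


M90 = ML + 0.9 * (MH - ML)
M90 = 5.1 + 0.9 * (40.9 - 5.1)
M90 = 5.1 + 0.9 * 35.8
M90 = 37.32 dN.m

37.32 dN.m


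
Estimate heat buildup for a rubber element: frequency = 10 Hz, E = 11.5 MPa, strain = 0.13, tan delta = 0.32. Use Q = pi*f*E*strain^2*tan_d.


Q = pi * f * E * strain^2 * tan_d
= pi * 10 * 11.5 * 0.13^2 * 0.32
= pi * 10 * 11.5 * 0.0169 * 0.32
= 1.9538

Q = 1.9538


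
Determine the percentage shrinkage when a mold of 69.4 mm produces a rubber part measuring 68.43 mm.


Shrinkage = (mold - part) / mold * 100
= (69.4 - 68.43) / 69.4 * 100
= 0.97 / 69.4 * 100
= 1.4%

1.4%


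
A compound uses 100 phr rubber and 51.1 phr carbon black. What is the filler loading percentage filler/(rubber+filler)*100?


Filler % = filler / (rubber + filler) * 100
= 51.1 / (100 + 51.1) * 100
= 51.1 / 151.1 * 100
= 33.82%

33.82%


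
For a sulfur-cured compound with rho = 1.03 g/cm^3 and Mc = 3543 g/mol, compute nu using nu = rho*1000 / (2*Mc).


nu = rho * 1000 / (2 * Mc)
nu = 1.03 * 1000 / (2 * 3543)
nu = 1030.0 / 7086
nu = 0.1454 mol/L

0.1454 mol/L


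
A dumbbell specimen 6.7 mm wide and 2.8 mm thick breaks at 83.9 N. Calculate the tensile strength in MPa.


Area = width * thickness = 6.7 * 2.8 = 18.76 mm^2
TS = force / area = 83.9 / 18.76 = 4.47 MPa

4.47 MPa


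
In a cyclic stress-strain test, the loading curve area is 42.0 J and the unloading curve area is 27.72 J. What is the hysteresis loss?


Hysteresis loss = loading - unloading
= 42.0 - 27.72
= 14.28 J

14.28 J


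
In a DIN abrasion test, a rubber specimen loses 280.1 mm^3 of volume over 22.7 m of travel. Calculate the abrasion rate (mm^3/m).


Rate = volume_loss / distance
= 280.1 / 22.7
= 12.339 mm^3/m

12.339 mm^3/m


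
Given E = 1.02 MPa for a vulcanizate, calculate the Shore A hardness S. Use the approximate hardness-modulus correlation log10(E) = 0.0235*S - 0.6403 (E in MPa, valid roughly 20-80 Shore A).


log10(E) = 0.0235*S - 0.6403  =>  S = (log10(E) + 0.6403) / 0.0235
log10(1.02) = 0.008600
S = (0.008600 + 0.6403) / 0.0235 = 0.648900 / 0.0235
S = 27.6

Shore A = 27.6


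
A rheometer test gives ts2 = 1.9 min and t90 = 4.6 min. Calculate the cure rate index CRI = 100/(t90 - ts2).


CRI = 100 / (t90 - ts2)
= 100 / (4.6 - 1.9)
= 100 / 2.7
= 37.04 min^-1

37.04 min^-1


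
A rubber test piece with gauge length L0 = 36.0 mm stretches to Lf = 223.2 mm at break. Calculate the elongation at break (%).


Elongation = (Lf - L0) / L0 * 100
= (223.2 - 36.0) / 36.0 * 100
= 187.2 / 36.0 * 100
= 520.0%

520.0%


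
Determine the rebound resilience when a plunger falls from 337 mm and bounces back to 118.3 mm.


Resilience = h_rebound / h_drop * 100
= 118.3 / 337 * 100
= 35.1%

35.1%


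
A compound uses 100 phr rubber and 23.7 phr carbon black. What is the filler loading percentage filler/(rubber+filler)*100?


Filler % = filler / (rubber + filler) * 100
= 23.7 / (100 + 23.7) * 100
= 23.7 / 123.7 * 100
= 19.16%

19.16%


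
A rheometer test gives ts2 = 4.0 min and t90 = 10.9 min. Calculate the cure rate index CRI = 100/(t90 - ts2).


CRI = 100 / (t90 - ts2)
= 100 / (10.9 - 4.0)
= 100 / 6.9
= 14.49 min^-1

14.49 min^-1


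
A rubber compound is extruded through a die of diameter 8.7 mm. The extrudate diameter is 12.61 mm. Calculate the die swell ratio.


Die swell ratio = D_extrudate / D_die
= 12.61 / 8.7
= 1.449

Die swell = 1.449


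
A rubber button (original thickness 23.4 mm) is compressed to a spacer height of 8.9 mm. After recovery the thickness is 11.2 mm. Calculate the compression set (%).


CS = (t0 - recovered) / (t0 - ts) * 100
= (23.4 - 11.2) / (23.4 - 8.9) * 100
= 12.2 / 14.5 * 100
= 84.1%

84.1%


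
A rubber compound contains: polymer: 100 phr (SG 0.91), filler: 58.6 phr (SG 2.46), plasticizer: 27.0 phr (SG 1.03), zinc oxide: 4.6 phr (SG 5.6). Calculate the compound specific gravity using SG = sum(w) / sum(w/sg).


Sum of weights = 190.2
Volume contributions:
  polymer: 100/0.91 = 109.8901
  filler: 58.6/2.46 = 23.8211
  plasticizer: 27.0/1.03 = 26.2136
  zinc oxide: 4.6/5.6 = 0.8214
Sum of volumes = 160.7463
SG = 190.2 / 160.7463 = 1.183

SG = 1.183


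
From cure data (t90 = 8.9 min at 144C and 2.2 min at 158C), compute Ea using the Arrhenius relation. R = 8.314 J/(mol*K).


T1 = 417.15 K, T2 = 431.15 K
1/T1 - 1/T2 = 7.7841e-05
ln(t1/t2) = ln(8.9/2.2) = 1.3976
Ea = 8.314 * 1.3976 / 7.7841e-05 = 149273.8123 J/mol
Ea = 149.27 kJ/mol

149.27 kJ/mol


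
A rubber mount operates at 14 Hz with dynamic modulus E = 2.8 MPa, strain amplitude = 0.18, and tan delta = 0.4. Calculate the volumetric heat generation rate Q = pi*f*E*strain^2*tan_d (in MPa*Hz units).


Q = pi * f * E * strain^2 * tan_d
= pi * 14 * 2.8 * 0.18^2 * 0.4
= pi * 14 * 2.8 * 0.0324 * 0.4
= 1.5960

Q = 1.5960


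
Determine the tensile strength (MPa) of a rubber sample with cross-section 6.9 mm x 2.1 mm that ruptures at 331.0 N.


Area = width * thickness = 6.9 * 2.1 = 14.49 mm^2
TS = force / area = 331.0 / 14.49 = 22.84 MPa

22.84 MPa


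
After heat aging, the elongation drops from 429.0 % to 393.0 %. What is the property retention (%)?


Retention = aged / original * 100
= 393.0 / 429.0 * 100
= 91.6%

91.6%


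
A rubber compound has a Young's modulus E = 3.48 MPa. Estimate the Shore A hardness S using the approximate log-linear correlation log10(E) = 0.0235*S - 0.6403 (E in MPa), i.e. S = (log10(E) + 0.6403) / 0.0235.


log10(E) = 0.0235*S - 0.6403  =>  S = (log10(E) + 0.6403) / 0.0235
log10(3.48) = 0.541579
S = (0.541579 + 0.6403) / 0.0235 = 1.181879 / 0.0235
S = 50.3

Shore A = 50.3


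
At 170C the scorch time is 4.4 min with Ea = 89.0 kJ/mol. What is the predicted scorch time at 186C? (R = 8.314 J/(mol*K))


Convert temperatures: T1 = 170 + 273.15 = 443.15 K, T2 = 186 + 273.15 = 459.15 K
ts2_new = 4.4 * exp(89000 / 8.314 * (1/459.15 - 1/443.15))
1/T2 - 1/T1 = -7.8635e-05
ts2_new = 1.9 min

1.9 min


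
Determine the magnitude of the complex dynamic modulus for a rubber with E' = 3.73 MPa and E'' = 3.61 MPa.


|E*| = sqrt(E'^2 + E''^2)
= sqrt(3.73^2 + 3.61^2)
= sqrt(13.9129 + 13.0321)
= 5.191 MPa

5.191 MPa


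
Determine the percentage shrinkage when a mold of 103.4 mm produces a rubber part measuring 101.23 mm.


Shrinkage = (mold - part) / mold * 100
= (103.4 - 101.23) / 103.4 * 100
= 2.17 / 103.4 * 100
= 2.1%

2.1%


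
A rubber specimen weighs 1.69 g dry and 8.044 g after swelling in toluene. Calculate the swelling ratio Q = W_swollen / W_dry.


Q = W_swollen / W_dry
Q = 8.044 / 1.69
Q = 4.76

Q = 4.76


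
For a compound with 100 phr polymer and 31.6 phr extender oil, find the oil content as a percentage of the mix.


Oil % = oil / (100 + oil) * 100
= 31.6 / (100 + 31.6) * 100
= 31.6 / 131.6 * 100
= 24.01%

24.01%


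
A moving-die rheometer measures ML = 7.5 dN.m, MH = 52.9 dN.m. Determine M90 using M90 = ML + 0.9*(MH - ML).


M90 = ML + 0.9 * (MH - ML)
M90 = 7.5 + 0.9 * (52.9 - 7.5)
M90 = 7.5 + 0.9 * 45.4
M90 = 48.36 dN.m

48.36 dN.m


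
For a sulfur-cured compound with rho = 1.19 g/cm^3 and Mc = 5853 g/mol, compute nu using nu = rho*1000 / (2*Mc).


nu = rho * 1000 / (2 * Mc)
nu = 1.19 * 1000 / (2 * 5853)
nu = 1190.0 / 11706
nu = 0.1017 mol/L

0.1017 mol/L


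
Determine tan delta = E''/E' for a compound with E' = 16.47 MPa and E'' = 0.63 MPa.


tan delta = E'' / E'
= 0.63 / 16.47
= 0.0383

tan delta = 0.0383


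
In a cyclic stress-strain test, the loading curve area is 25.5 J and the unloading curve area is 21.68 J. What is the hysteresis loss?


Hysteresis loss = loading - unloading
= 25.5 - 21.68
= 3.82 J

3.82 J


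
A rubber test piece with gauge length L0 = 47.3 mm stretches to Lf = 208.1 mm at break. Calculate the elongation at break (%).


Elongation = (Lf - L0) / L0 * 100
= (208.1 - 47.3) / 47.3 * 100
= 160.8 / 47.3 * 100
= 340.0%

340.0%


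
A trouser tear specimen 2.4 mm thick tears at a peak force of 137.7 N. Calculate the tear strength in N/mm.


Tear strength = force / thickness
= 137.7 / 2.4
= 57.38 N/mm

57.38 N/mm


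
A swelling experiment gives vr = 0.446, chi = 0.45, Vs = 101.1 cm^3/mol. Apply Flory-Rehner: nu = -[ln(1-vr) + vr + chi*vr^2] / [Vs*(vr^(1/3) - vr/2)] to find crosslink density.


ln(1 - vr) = ln(1 - 0.446) = -0.5906
Numerator = -((-0.5906) + 0.446 + 0.45 * 0.446^2) = 0.0551
Denominator = 101.1 * (0.446^(1/3) - 0.446/2) = 54.6983
nu = 0.0551 / 54.6983 = 0.0010 mol/cm^3

0.0010 mol/cm^3


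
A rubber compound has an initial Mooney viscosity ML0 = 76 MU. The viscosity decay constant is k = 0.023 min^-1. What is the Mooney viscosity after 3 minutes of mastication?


ML = ML0 * exp(-k * t)
ML = 76 * exp(-0.023 * 3)
ML = 76 * 0.9333
ML = 70.93 MU

70.93 MU


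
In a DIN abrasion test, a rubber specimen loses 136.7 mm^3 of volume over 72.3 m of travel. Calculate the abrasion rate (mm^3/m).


Rate = volume_loss / distance
= 136.7 / 72.3
= 1.891 mm^3/m

1.891 mm^3/m


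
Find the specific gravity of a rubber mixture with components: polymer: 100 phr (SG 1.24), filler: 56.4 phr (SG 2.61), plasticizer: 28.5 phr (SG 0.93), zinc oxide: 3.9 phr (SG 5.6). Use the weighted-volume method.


Sum of weights = 188.8
Volume contributions:
  polymer: 100/1.24 = 80.6452
  filler: 56.4/2.61 = 21.6092
  plasticizer: 28.5/0.93 = 30.6452
  zinc oxide: 3.9/5.6 = 0.6964
Sum of volumes = 133.5959
SG = 188.8 / 133.5959 = 1.413

SG = 1.413


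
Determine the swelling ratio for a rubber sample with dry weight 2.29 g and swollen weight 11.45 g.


Q = W_swollen / W_dry
Q = 11.45 / 2.29
Q = 5.0

Q = 5.0


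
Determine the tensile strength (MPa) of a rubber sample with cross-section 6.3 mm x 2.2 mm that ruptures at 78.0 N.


Area = width * thickness = 6.3 * 2.2 = 13.86 mm^2
TS = force / area = 78.0 / 13.86 = 5.63 MPa

5.63 MPa


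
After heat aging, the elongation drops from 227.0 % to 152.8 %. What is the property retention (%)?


Retention = aged / original * 100
= 152.8 / 227.0 * 100
= 67.3%

67.3%
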